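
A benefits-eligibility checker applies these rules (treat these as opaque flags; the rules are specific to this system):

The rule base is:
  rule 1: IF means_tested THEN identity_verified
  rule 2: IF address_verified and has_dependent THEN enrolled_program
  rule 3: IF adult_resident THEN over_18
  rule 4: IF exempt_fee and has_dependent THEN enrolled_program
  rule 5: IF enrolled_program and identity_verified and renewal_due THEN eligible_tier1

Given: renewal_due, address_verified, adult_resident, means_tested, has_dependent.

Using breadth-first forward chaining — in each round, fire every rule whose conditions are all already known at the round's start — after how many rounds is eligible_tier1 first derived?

Round 1: rule 1 [IF means_tested THEN identity_verified]; rule 2 [IF address_verified and has_dependent THEN enrolled_program]; rule 3 [IF adult_resident THEN over_18]. Adds identity_verified, enrolled_program, over_18.
Round 2: rule 5 [IF enrolled_program and identity_verified and renewal_due THEN eligible_tier1]. Adds eligible_tier1.
eligible_tier1 first appears in round 2.

2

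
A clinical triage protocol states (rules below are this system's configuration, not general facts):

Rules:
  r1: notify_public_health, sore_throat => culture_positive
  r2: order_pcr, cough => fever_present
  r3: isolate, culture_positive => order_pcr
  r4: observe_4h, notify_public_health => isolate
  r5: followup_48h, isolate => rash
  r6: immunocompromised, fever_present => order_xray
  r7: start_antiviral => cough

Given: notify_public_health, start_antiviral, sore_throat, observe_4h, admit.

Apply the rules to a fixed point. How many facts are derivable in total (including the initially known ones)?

10

Round 1: r1 [notify_public_health, sore_throat => culture_positive]; r4 [observe_4h, notify_public_health => isolate]; r7 [start_antiviral => cough]. Adds culture_positive, isolate, cough.
Round 2: r3 [isolate, culture_positive => order_pcr]. Adds order_pcr.
Round 3: r2 [order_pcr, cough => fever_present]. Adds fever_present.
Closure: {admit, cough, culture_positive, fever_present, isolate, notify_public_health, observe_4h, order_pcr, sore_throat, start_antiviral} — 10 facts.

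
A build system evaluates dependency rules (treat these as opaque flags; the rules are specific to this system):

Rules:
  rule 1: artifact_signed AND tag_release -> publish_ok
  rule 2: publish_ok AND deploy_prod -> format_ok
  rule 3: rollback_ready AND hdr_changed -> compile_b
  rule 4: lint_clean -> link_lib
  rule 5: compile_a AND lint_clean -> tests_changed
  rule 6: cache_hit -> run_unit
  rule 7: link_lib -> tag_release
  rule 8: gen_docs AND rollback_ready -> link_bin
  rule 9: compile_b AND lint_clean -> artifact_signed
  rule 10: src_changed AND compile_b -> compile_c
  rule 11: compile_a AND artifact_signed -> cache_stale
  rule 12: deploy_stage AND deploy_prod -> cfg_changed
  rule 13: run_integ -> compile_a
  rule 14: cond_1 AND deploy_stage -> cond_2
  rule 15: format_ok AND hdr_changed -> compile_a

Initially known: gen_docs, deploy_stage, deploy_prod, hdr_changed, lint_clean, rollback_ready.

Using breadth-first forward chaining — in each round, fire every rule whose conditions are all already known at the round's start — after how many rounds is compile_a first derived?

5

Round 1 — rule 3, rule 4, rule 8, rule 12, derive compile_b, link_lib, link_bin, cfg_changed.
Round 2 — rule 7, rule 9, derive tag_release, artifact_signed.
Round 3 — rule 1, derive publish_ok.
Round 4 — rule 2, derive format_ok.
Round 5 — rule 15, derive compile_a.
compile_a first appears in round 5.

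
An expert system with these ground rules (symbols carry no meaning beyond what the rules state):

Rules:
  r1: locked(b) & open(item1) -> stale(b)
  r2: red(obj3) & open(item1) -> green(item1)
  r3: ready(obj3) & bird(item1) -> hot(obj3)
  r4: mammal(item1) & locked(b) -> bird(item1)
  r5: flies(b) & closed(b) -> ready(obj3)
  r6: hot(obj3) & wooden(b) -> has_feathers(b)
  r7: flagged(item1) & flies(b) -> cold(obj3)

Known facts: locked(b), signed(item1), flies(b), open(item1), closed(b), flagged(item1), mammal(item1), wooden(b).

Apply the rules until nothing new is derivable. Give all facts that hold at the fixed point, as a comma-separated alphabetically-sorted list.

bird(item1), closed(b), cold(obj3), flagged(item1), flies(b), has_feathers(b), hot(obj3), locked(b), mammal(item1), open(item1), ready(obj3), signed(item1), stale(b), wooden(b)

Round 1: r1 [locked(b) & open(item1) -> stale(b)]; r4 [mammal(item1) & locked(b) -> bird(item1)]; r5 [flies(b) & closed(b) -> ready(obj3)]; r7 [flagged(item1) & flies(b) -> cold(obj3)]. Adds stale(b), bird(item1), ready(obj3), cold(obj3).
Round 2: r3 [ready(obj3) & bird(item1) -> hot(obj3)]. Adds hot(obj3).
Round 3: r6 [hot(obj3) & wooden(b) -> has_feathers(b)]. Adds has_feathers(b).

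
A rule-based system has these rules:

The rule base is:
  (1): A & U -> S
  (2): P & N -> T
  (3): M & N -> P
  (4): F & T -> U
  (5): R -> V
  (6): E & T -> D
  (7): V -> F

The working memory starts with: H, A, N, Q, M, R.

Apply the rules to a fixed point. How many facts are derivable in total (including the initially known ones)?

12

Round 1 fires (3), (5), giving P, V.
Round 2 fires (2), (7), giving T, F.
Round 3 fires (4), giving U.
Round 4 fires (1), giving S.
Closure: {A, F, H, M, N, P, Q, R, S, T, U, V} — 12 facts.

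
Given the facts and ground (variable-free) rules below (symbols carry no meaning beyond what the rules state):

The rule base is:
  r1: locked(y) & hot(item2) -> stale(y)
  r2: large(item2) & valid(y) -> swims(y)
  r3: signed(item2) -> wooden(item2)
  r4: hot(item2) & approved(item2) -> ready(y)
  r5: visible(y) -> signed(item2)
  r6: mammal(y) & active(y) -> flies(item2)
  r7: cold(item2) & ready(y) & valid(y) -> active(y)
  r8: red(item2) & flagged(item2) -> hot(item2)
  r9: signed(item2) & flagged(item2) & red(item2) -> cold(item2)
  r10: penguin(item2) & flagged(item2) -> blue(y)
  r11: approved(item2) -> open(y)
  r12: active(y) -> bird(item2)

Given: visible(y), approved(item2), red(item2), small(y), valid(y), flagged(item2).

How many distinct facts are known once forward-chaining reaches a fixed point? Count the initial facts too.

14

Round 1: r5 [visible(y) -> signed(item2)]; r8 [red(item2) & flagged(item2) -> hot(item2)]; r11 [approved(item2) -> open(y)]. New: signed(item2), hot(item2), open(y).
Round 2: r3 [signed(item2) -> wooden(item2)]; r4 [hot(item2) & approved(item2) -> ready(y)]; r9 [signed(item2) & flagged(item2) & red(item2) -> cold(item2)]. New: wooden(item2), ready(y), cold(item2).
Round 3: r7 [cold(item2) & ready(y) & valid(y) -> active(y)]. New: active(y).
Round 4: r12 [active(y) -> bird(item2)]. New: bird(item2).
Closure: {active(y), approved(item2), bird(item2), cold(item2), flagged(item2), hot(item2), open(y), ready(y), red(item2), signed(item2), small(y), valid(y), visible(y), wooden(item2)} — 14 facts.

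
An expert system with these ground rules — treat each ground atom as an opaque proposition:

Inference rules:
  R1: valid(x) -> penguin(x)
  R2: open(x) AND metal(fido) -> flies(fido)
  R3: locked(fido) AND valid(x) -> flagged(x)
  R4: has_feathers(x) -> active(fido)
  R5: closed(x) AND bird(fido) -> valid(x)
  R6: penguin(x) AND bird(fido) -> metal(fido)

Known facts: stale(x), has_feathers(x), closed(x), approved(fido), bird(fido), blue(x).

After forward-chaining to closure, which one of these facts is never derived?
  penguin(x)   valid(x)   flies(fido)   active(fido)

flies(fido)

Round 1: R4 [has_feathers(x) -> active(fido)]; R5 [closed(x) AND bird(fido) -> valid(x)]. New: active(fido), valid(x).
Round 2: R1 [valid(x) -> penguin(x)]. New: penguin(x).
Round 3: R6 [penguin(x) AND bird(fido) -> metal(fido)]. New: metal(fido).
Derived: active(fido) (round 1), valid(x) (round 1), penguin(x) (round 2). flies(fido) never appears in any round.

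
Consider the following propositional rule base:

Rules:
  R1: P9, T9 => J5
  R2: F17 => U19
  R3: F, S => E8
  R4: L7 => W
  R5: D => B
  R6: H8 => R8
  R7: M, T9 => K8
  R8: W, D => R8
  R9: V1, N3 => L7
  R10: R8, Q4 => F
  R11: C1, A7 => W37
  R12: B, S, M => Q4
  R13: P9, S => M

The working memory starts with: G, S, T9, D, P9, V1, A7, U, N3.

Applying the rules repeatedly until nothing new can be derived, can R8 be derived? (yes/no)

yes

[1] R1 [P9, T9 => J5]; R5 [D => B]; R9 [V1, N3 => L7]; R13 [P9, S => M]. ⇒ new: J5, B, L7, M.
[2] R4 [L7 => W]; R7 [M, T9 => K8]; R12 [B, S, M => Q4]. ⇒ new: W, K8, Q4.
[3] R8 [W, D => R8]. ⇒ new: R8.
[4] R10 [R8, Q4 => F]. ⇒ new: F.
[5] R3 [F, S => E8]. ⇒ new: E8.
R8 appears in round 3, so it is derivable.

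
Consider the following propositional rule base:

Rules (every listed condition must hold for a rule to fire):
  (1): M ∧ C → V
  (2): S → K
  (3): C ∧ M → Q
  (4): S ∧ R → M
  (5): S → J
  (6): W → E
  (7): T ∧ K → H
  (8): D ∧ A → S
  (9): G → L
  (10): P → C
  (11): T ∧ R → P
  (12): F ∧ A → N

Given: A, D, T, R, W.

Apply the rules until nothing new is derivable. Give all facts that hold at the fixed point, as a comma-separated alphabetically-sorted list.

A, C, D, E, H, J, K, M, P, Q, R, S, T, V, W

Round 1: (6) [W → E]; (8) [D ∧ A → S]; (11) [T ∧ R → P]. Adds E, S, P.
Round 2: (2) [S → K]; (4) [S ∧ R → M]; (5) [S → J]; (10) [P → C]. Adds K, M, J, C.
Round 3: (1) [M ∧ C → V]; (3) [C ∧ M → Q]; (7) [T ∧ K → H]. Adds V, Q, H.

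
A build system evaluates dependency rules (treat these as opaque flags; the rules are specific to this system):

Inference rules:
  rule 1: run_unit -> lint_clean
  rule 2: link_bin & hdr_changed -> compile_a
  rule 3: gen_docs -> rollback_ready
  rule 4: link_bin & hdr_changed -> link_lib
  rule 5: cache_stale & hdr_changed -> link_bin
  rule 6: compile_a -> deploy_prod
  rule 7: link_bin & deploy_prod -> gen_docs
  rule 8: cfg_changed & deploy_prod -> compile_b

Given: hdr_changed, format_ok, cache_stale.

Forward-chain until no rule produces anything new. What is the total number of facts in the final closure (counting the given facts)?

9

[1] rule 5 [cache_stale & hdr_changed -> link_bin]. ⇒ new: link_bin.
[2] rule 2 [link_bin & hdr_changed -> compile_a]; rule 4 [link_bin & hdr_changed -> link_lib]. ⇒ new: compile_a, link_lib.
[3] rule 6 [compile_a -> deploy_prod]. ⇒ new: deploy_prod.
[4] rule 7 [link_bin & deploy_prod -> gen_docs]. ⇒ new: gen_docs.
[5] rule 3 [gen_docs -> rollback_ready]. ⇒ new: rollback_ready.
Closure: {cache_stale, compile_a, deploy_prod, format_ok, gen_docs, hdr_changed, link_bin, link_lib, rollback_ready} — 9 facts.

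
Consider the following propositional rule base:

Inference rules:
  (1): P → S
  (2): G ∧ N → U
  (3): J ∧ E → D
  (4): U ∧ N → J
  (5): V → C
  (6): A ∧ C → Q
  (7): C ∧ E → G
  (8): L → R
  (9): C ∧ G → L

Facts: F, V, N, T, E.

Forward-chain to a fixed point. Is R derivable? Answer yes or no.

[1] (5) [V → C]. ⇒ new: C.
[2] (7) [C ∧ E → G]. ⇒ new: G.
[3] (2) [G ∧ N → U]; (9) [C ∧ G → L]. ⇒ new: U, L.
[4] (4) [U ∧ N → J]; (8) [L → R]. ⇒ new: J, R.
[5] (3) [J ∧ E → D]. ⇒ new: D.
R appears in round 4, so it is derivable.

yes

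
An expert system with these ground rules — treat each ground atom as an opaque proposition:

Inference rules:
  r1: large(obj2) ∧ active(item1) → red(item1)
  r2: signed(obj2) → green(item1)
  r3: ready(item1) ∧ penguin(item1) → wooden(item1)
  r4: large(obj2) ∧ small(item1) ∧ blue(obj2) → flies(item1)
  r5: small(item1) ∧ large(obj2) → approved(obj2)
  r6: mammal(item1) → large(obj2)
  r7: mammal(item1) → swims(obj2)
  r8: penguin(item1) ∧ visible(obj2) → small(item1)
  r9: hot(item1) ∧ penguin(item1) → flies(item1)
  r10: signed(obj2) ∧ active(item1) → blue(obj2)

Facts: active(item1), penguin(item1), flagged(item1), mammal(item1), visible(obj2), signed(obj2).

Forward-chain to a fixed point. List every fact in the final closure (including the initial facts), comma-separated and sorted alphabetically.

[1] r2 [signed(obj2) → green(item1)]; r6 [mammal(item1) → large(obj2)]; r7 [mammal(item1) → swims(obj2)]; r8 [penguin(item1) ∧ visible(obj2) → small(item1)]; r10 [signed(obj2) ∧ active(item1) → blue(obj2)]. ⇒ new: green(item1), large(obj2), swims(obj2), small(item1), blue(obj2).
[2] r1 [large(obj2) ∧ active(item1) → red(item1)]; r4 [large(obj2) ∧ small(item1) ∧ blue(obj2) → flies(item1)]; r5 [small(item1) ∧ large(obj2) → approved(obj2)]. ⇒ new: red(item1), flies(item1), approved(obj2).

active(item1), approved(obj2), blue(obj2), flagged(item1), flies(item1), green(item1), large(obj2), mammal(item1), penguin(item1), red(item1), signed(obj2), small(item1), swims(obj2), visible(obj2)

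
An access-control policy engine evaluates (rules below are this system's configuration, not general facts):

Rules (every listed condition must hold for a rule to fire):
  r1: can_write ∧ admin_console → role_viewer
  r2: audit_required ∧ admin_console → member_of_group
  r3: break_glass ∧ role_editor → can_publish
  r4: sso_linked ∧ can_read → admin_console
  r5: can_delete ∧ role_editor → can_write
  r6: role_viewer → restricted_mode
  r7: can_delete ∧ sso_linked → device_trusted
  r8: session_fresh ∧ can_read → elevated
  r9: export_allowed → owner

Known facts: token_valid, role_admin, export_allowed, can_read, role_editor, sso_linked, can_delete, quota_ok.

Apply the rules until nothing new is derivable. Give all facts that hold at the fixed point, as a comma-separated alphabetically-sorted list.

admin_console, can_delete, can_read, can_write, device_trusted, export_allowed, owner, quota_ok, restricted_mode, role_admin, role_editor, role_viewer, sso_linked, token_valid

Round 1: r4 [sso_linked ∧ can_read → admin_console]; r5 [can_delete ∧ role_editor → can_write]; r7 [can_delete ∧ sso_linked → device_trusted]; r9 [export_allowed → owner]. New: admin_console, can_write, device_trusted, owner.
Round 2: r1 [can_write ∧ admin_console → role_viewer]. New: role_viewer.
Round 3: r6 [role_viewer → restricted_mode]. New: restricted_mode.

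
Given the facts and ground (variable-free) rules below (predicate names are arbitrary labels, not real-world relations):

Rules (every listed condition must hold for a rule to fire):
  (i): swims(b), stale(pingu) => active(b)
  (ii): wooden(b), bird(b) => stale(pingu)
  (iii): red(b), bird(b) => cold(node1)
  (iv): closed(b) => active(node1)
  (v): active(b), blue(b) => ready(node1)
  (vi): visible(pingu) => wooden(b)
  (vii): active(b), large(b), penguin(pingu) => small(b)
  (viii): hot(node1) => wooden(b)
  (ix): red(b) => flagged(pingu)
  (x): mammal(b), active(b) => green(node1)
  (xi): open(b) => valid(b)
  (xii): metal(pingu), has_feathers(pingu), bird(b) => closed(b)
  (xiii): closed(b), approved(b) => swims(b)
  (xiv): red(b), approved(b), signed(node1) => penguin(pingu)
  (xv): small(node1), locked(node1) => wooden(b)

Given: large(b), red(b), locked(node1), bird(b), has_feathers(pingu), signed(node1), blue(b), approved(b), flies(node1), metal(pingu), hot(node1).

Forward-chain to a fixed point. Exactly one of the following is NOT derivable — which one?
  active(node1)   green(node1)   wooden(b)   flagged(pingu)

Round 1 fires (iii), (viii), (ix), (xii), (xiv), giving cold(node1), wooden(b), flagged(pingu), closed(b), penguin(pingu).
Round 2 fires (ii), (iv), (xiii), giving stale(pingu), active(node1), swims(b).
Round 3 fires (i), giving active(b).
Round 4 fires (v), (vii), giving ready(node1), small(b).
Derived: wooden(b) (round 1), flagged(pingu) (round 1), active(node1) (round 2). green(node1) never appears in any round.

green(node1)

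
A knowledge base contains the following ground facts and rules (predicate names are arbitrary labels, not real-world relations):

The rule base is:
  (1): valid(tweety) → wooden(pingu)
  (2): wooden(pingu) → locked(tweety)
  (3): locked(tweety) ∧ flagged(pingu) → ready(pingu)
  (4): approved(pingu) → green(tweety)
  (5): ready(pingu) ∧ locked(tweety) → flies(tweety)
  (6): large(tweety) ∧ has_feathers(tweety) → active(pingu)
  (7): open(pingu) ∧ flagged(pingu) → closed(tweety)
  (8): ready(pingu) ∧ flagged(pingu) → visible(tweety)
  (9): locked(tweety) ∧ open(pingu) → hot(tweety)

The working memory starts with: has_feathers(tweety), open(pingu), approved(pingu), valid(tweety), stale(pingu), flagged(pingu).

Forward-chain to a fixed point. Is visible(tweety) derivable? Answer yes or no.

yes

Round 1: (1) [valid(tweety) → wooden(pingu)]; (4) [approved(pingu) → green(tweety)]; (7) [open(pingu) ∧ flagged(pingu) → closed(tweety)]. Adds wooden(pingu), green(tweety), closed(tweety).
Round 2: (2) [wooden(pingu) → locked(tweety)]. Adds locked(tweety).
Round 3: (3) [locked(tweety) ∧ flagged(pingu) → ready(pingu)]; (9) [locked(tweety) ∧ open(pingu) → hot(tweety)]. Adds ready(pingu), hot(tweety).
Round 4: (5) [ready(pingu) ∧ locked(tweety) → flies(tweety)]; (8) [ready(pingu) ∧ flagged(pingu) → visible(tweety)]. Adds flies(tweety), visible(tweety).
visible(tweety) appears in round 4, so it is derivable.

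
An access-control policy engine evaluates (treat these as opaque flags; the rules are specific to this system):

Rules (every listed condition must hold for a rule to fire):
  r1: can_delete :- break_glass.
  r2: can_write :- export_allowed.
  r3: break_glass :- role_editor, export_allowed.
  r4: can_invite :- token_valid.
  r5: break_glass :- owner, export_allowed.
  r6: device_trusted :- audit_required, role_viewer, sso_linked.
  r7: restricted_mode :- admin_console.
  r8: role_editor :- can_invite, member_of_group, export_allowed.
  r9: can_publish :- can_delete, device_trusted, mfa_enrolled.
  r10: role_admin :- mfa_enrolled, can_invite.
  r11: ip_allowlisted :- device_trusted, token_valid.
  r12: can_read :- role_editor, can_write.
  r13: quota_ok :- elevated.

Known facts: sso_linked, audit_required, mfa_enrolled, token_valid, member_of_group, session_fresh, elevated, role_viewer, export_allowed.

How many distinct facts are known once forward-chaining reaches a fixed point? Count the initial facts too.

20

[1] r2 [can_write :- export_allowed.]; r4 [can_invite :- token_valid.]; r6 [device_trusted :- audit_required, role_viewer, sso_linked.]; r13 [quota_ok :- elevated.]. ⇒ new: can_write, can_invite, device_trusted, quota_ok.
[2] r8 [role_editor :- can_invite, member_of_group, export_allowed.]; r10 [role_admin :- mfa_enrolled, can_invite.]; r11 [ip_allowlisted :- device_trusted, token_valid.]. ⇒ new: role_editor, role_admin, ip_allowlisted.
[3] r3 [break_glass :- role_editor, export_allowed.]; r12 [can_read :- role_editor, can_write.]. ⇒ new: break_glass, can_read.
[4] r1 [can_delete :- break_glass.]. ⇒ new: can_delete.
[5] r9 [can_publish :- can_delete, device_trusted, mfa_enrolled.]. ⇒ new: can_publish.
Closure: {audit_required, break_glass, can_delete, can_invite, can_publish, can_read, can_write, device_trusted, elevated, export_allowed, ip_allowlisted, member_of_group, mfa_enrolled, quota_ok, role_admin, role_editor, role_viewer, session_fresh, sso_linked, token_valid} — 20 facts.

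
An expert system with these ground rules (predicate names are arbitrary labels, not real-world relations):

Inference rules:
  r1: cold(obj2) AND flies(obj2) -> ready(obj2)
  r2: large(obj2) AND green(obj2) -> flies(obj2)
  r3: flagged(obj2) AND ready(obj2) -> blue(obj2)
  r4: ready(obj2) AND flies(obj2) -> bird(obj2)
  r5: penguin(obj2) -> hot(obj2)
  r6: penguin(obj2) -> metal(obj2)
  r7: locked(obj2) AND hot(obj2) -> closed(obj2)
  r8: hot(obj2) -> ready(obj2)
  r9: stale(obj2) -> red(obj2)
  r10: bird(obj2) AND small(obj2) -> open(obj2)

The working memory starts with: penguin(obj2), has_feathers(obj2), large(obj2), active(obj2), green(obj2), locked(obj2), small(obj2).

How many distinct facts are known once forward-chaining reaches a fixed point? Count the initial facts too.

Round 1 — r2, r5, r6, derive flies(obj2), hot(obj2), metal(obj2).
Round 2 — r7, r8, derive closed(obj2), ready(obj2).
Round 3 — r4, derive bird(obj2).
Round 4 — r10, derive open(obj2).
Closure: {active(obj2), bird(obj2), closed(obj2), flies(obj2), green(obj2), has_feathers(obj2), hot(obj2), large(obj2), locked(obj2), metal(obj2), open(obj2), penguin(obj2), ready(obj2), small(obj2)} — 14 facts.

14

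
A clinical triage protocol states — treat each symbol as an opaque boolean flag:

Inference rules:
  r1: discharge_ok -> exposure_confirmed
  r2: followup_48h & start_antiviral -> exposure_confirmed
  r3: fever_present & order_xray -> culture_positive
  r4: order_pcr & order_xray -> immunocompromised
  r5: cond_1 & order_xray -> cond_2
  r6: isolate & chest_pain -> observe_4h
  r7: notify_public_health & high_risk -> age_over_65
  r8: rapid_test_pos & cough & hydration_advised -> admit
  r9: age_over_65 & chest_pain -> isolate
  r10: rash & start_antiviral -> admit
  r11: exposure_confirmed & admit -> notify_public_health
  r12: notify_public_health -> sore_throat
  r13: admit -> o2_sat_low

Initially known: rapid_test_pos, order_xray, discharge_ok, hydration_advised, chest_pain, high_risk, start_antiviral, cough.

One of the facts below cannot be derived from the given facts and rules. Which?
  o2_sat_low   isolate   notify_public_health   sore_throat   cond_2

Round 1 — r1, r8, derive exposure_confirmed, admit.
Round 2 — r11, r13, derive notify_public_health, o2_sat_low.
Round 3 — r7, r12, derive age_over_65, sore_throat.
Round 4 — r9, derive isolate.
Round 5 — r6, derive observe_4h.
Derived: notify_public_health (round 2), isolate (round 4), o2_sat_low (round 2), sore_throat (round 3). cond_2 never appears in any round.

cond_2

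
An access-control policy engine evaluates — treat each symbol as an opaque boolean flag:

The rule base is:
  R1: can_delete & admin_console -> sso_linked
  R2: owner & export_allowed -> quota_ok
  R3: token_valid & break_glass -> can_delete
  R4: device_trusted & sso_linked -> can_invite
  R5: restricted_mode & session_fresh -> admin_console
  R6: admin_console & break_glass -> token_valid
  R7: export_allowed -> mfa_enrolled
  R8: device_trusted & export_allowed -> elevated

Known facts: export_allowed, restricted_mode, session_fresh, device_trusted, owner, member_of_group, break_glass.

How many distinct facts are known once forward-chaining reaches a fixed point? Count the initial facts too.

15

Round 1 — R2, R5, R7, R8, derive quota_ok, admin_console, mfa_enrolled, elevated.
Round 2 — R6, derive token_valid.
Round 3 — R3, derive can_delete.
Round 4 — R1, derive sso_linked.
Round 5 — R4, derive can_invite.
Closure: {admin_console, break_glass, can_delete, can_invite, device_trusted, elevated, export_allowed, member_of_group, mfa_enrolled, owner, quota_ok, restricted_mode, session_fresh, sso_linked, token_valid} — 15 facts.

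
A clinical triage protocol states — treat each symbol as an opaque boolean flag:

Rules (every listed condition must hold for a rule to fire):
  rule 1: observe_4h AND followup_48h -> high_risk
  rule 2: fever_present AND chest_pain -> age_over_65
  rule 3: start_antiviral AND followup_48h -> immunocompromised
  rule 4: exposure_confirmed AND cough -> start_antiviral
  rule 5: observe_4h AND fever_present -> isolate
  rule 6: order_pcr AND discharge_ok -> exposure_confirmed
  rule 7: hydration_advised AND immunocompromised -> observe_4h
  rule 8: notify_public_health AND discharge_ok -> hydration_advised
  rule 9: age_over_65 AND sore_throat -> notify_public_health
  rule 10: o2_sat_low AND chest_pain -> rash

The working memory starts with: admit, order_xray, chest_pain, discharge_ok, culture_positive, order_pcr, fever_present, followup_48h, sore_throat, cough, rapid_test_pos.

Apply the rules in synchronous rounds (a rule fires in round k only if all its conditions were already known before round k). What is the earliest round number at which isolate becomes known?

Round 1: rule 2 [fever_present AND chest_pain -> age_over_65]; rule 6 [order_pcr AND discharge_ok -> exposure_confirmed]. New: age_over_65, exposure_confirmed.
Round 2: rule 4 [exposure_confirmed AND cough -> start_antiviral]; rule 9 [age_over_65 AND sore_throat -> notify_public_health]. New: start_antiviral, notify_public_health.
Round 3: rule 3 [start_antiviral AND followup_48h -> immunocompromised]; rule 8 [notify_public_health AND discharge_ok -> hydration_advised]. New: immunocompromised, hydration_advised.
Round 4: rule 7 [hydration_advised AND immunocompromised -> observe_4h]. New: observe_4h.
Round 5: rule 1 [observe_4h AND followup_48h -> high_risk]; rule 5 [observe_4h AND fever_present -> isolate]. New: high_risk, isolate.
isolate first appears in round 5.

5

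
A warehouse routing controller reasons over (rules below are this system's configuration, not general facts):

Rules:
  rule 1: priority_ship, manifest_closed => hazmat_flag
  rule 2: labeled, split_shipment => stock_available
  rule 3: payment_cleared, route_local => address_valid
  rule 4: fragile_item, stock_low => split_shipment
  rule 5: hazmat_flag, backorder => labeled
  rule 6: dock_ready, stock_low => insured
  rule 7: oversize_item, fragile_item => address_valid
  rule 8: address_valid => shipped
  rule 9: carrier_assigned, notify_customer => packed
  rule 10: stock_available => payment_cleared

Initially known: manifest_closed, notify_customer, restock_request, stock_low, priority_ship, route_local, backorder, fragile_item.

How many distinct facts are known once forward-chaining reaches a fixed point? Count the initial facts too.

15

[1] rule 1 [priority_ship, manifest_closed => hazmat_flag]; rule 4 [fragile_item, stock_low => split_shipment]. ⇒ new: hazmat_flag, split_shipment.
[2] rule 5 [hazmat_flag, backorder => labeled]. ⇒ new: labeled.
[3] rule 2 [labeled, split_shipment => stock_available]. ⇒ new: stock_available.
[4] rule 10 [stock_available => payment_cleared]. ⇒ new: payment_cleared.
[5] rule 3 [payment_cleared, route_local => address_valid]. ⇒ new: address_valid.
[6] rule 8 [address_valid => shipped]. ⇒ new: shipped.
Closure: {address_valid, backorder, fragile_item, hazmat_flag, labeled, manifest_closed, notify_customer, payment_cleared, priority_ship, restock_request, route_local, shipped, split_shipment, stock_available, stock_low} — 15 facts.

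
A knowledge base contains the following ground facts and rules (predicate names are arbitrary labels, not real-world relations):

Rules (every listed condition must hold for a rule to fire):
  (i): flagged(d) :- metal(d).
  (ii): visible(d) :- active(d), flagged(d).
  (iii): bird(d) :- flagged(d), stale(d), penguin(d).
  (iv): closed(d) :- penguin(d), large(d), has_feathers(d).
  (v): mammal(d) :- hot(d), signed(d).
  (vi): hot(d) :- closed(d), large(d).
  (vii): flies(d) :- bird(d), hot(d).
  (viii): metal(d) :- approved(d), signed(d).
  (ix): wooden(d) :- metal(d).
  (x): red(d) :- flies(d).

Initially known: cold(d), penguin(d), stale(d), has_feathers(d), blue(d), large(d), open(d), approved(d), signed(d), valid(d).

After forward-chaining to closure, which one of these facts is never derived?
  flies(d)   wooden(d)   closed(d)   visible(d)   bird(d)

Round 1: (iv) [closed(d) :- penguin(d), large(d), has_feathers(d).]; (viii) [metal(d) :- approved(d), signed(d).]. New: closed(d), metal(d).
Round 2: (i) [flagged(d) :- metal(d).]; (vi) [hot(d) :- closed(d), large(d).]; (ix) [wooden(d) :- metal(d).]. New: flagged(d), hot(d), wooden(d).
Round 3: (iii) [bird(d) :- flagged(d), stale(d), penguin(d).]; (v) [mammal(d) :- hot(d), signed(d).]. New: bird(d), mammal(d).
Round 4: (vii) [flies(d) :- bird(d), hot(d).]. New: flies(d).
Round 5: (x) [red(d) :- flies(d).]. New: red(d).
Derived: bird(d) (round 3), wooden(d) (round 2), flies(d) (round 4), closed(d) (round 1). visible(d) never appears in any round.

visible(d)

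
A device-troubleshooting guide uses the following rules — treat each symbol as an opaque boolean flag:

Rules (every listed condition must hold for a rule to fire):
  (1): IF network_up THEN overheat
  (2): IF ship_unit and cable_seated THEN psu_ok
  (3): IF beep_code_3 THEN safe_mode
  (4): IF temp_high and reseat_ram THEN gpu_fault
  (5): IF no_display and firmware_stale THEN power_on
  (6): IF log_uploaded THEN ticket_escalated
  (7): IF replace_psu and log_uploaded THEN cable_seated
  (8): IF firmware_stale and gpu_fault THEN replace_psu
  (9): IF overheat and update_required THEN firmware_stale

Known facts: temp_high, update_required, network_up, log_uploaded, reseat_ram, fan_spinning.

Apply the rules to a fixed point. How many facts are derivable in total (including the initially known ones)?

12

Round 1 fires (1), (4), (6), giving overheat, gpu_fault, ticket_escalated.
Round 2 fires (9), giving firmware_stale.
Round 3 fires (8), giving replace_psu.
Round 4 fires (7), giving cable_seated.
Closure: {cable_seated, fan_spinning, firmware_stale, gpu_fault, log_uploaded, network_up, overheat, replace_psu, reseat_ram, temp_high, ticket_escalated, update_required} — 12 facts.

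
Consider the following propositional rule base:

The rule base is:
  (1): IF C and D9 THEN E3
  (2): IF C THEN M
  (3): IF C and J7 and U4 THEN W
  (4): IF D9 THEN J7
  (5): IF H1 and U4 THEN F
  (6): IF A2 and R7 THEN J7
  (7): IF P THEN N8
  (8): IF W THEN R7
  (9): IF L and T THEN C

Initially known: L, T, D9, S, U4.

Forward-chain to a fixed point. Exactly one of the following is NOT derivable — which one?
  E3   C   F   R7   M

F

Round 1 — (4), (9), derive J7, C.
Round 2 — (1), (2), (3), derive E3, M, W.
Round 3 — (8), derive R7.
Derived: C (round 1), M (round 2), E3 (round 2), R7 (round 3). F never appears in any round.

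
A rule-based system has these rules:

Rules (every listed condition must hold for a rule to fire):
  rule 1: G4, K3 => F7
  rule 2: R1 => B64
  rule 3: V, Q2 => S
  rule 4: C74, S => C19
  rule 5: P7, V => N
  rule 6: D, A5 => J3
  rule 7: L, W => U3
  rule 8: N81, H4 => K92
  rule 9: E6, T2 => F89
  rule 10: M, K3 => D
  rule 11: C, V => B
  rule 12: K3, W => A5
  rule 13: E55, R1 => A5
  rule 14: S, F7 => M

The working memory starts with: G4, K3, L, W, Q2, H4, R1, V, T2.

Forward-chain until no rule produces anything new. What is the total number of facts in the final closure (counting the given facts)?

[1] rule 1 [G4, K3 => F7]; rule 2 [R1 => B64]; rule 3 [V, Q2 => S]; rule 7 [L, W => U3]; rule 12 [K3, W => A5]. ⇒ new: F7, B64, S, U3, A5.
[2] rule 14 [S, F7 => M]. ⇒ new: M.
[3] rule 10 [M, K3 => D]. ⇒ new: D.
[4] rule 6 [D, A5 => J3]. ⇒ new: J3.
Closure: {A5, B64, D, F7, G4, H4, J3, K3, L, M, Q2, R1, S, T2, U3, V, W} — 17 facts.

17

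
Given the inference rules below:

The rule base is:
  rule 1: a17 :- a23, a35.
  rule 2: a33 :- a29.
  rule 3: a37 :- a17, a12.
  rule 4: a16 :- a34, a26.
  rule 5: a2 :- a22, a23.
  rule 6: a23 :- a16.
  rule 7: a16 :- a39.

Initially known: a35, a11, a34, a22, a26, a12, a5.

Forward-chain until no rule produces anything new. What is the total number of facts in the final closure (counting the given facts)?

Round 1 fires rule 4, giving a16.
Round 2 fires rule 6, giving a23.
Round 3 fires rule 1, rule 5, giving a17, a2.
Round 4 fires rule 3, giving a37.
Closure: {a11, a12, a16, a17, a2, a22, a23, a26, a34, a35, a37, a5} — 12 facts.

12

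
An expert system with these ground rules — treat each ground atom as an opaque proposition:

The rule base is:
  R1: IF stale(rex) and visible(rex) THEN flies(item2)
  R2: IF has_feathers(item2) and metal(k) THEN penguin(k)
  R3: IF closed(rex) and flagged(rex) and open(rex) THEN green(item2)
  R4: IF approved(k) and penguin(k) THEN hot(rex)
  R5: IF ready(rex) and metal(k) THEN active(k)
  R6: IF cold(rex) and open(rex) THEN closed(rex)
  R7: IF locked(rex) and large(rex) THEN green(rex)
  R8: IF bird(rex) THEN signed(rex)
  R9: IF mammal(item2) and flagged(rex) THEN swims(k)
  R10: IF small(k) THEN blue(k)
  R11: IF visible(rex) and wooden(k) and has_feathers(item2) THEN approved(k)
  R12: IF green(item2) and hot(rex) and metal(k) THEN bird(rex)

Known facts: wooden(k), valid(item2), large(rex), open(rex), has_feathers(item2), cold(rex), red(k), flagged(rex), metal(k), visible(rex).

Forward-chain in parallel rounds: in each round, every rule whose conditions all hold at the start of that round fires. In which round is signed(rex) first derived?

Round 1: R2 [IF has_feathers(item2) and metal(k) THEN penguin(k)]; R6 [IF cold(rex) and open(rex) THEN closed(rex)]; R11 [IF visible(rex) and wooden(k) and has_feathers(item2) THEN approved(k)]. New: penguin(k), closed(rex), approved(k).
Round 2: R3 [IF closed(rex) and flagged(rex) and open(rex) THEN green(item2)]; R4 [IF approved(k) and penguin(k) THEN hot(rex)]. New: green(item2), hot(rex).
Round 3: R12 [IF green(item2) and hot(rex) and metal(k) THEN bird(rex)]. New: bird(rex).
Round 4: R8 [IF bird(rex) THEN signed(rex)]. New: signed(rex).
signed(rex) first appears in round 4.

4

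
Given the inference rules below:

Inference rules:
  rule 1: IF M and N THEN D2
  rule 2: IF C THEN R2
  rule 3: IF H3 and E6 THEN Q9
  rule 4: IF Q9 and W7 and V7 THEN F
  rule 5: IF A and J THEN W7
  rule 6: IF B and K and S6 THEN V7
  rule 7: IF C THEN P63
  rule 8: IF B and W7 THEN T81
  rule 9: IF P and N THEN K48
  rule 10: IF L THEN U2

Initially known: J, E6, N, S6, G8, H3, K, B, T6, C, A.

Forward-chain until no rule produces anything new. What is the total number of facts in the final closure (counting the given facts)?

[1] rule 2 [IF C THEN R2]; rule 3 [IF H3 and E6 THEN Q9]; rule 5 [IF A and J THEN W7]; rule 6 [IF B and K and S6 THEN V7]; rule 7 [IF C THEN P63]. ⇒ new: R2, Q9, W7, V7, P63.
[2] rule 4 [IF Q9 and W7 and V7 THEN F]; rule 8 [IF B and W7 THEN T81]. ⇒ new: F, T81.
Closure: {A, B, C, E6, F, G8, H3, J, K, N, P63, Q9, R2, S6, T6, T81, V7, W7} — 18 facts.

18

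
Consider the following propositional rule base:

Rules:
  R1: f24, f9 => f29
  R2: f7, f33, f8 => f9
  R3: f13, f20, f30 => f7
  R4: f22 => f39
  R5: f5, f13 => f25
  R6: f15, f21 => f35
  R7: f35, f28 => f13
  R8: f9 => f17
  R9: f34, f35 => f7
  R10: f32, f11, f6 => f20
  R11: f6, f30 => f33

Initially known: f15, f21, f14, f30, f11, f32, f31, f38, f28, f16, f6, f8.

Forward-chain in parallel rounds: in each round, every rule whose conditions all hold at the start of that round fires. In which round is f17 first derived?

Round 1 fires R6, R10, R11, giving f35, f20, f33.
Round 2 fires R7, giving f13.
Round 3 fires R3, giving f7.
Round 4 fires R2, giving f9.
Round 5 fires R8, giving f17.
f17 first appears in round 5.

5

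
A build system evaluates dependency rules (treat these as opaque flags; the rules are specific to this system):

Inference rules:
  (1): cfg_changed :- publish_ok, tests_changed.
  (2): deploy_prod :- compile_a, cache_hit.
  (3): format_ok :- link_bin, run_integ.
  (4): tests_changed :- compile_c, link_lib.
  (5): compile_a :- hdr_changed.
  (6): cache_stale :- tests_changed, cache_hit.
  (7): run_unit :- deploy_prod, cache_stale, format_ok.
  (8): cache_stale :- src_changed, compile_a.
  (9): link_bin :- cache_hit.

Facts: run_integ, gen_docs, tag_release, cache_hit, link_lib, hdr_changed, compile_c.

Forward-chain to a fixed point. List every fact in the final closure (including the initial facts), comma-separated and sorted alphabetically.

Round 1 fires (4), (5), (9), giving tests_changed, compile_a, link_bin.
Round 2 fires (2), (3), (6), giving deploy_prod, format_ok, cache_stale.
Round 3 fires (7), giving run_unit.

cache_hit, cache_stale, compile_a, compile_c, deploy_prod, format_ok, gen_docs, hdr_changed, link_bin, link_lib, run_integ, run_unit, tag_release, tests_changed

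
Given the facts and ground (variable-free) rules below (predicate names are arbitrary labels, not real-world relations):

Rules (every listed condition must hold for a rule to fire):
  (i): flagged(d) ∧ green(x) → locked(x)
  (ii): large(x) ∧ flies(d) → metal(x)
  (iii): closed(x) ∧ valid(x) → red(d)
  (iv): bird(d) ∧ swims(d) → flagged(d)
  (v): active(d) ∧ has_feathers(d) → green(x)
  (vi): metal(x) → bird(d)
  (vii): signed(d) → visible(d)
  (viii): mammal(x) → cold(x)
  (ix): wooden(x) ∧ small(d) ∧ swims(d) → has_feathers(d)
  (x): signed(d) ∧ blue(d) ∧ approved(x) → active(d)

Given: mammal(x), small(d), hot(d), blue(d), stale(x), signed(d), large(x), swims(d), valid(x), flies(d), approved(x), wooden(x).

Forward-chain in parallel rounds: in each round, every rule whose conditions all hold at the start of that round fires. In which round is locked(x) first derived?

Round 1 — (ii), (vii), (viii), (ix), (x), derive metal(x), visible(d), cold(x), has_feathers(d), active(d).
Round 2 — (v), (vi), derive green(x), bird(d).
Round 3 — (iv), derive flagged(d).
Round 4 — (i), derive locked(x).
locked(x) first appears in round 4.

4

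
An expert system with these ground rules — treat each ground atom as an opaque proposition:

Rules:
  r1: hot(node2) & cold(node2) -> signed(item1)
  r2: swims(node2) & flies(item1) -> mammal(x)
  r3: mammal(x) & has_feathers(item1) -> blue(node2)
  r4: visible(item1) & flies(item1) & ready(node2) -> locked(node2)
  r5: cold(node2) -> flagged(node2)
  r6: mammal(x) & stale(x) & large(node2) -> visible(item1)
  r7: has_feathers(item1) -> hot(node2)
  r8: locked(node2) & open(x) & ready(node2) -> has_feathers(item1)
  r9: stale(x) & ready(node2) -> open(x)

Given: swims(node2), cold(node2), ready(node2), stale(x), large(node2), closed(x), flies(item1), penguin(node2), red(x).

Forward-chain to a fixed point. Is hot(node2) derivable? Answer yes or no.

Round 1 — r2, r5, r9, derive mammal(x), flagged(node2), open(x).
Round 2 — r6, derive visible(item1).
Round 3 — r4, derive locked(node2).
Round 4 — r8, derive has_feathers(item1).
Round 5 — r3, r7, derive blue(node2), hot(node2).
Round 6 — r1, derive signed(item1).
hot(node2) appears in round 5, so it is derivable.

yes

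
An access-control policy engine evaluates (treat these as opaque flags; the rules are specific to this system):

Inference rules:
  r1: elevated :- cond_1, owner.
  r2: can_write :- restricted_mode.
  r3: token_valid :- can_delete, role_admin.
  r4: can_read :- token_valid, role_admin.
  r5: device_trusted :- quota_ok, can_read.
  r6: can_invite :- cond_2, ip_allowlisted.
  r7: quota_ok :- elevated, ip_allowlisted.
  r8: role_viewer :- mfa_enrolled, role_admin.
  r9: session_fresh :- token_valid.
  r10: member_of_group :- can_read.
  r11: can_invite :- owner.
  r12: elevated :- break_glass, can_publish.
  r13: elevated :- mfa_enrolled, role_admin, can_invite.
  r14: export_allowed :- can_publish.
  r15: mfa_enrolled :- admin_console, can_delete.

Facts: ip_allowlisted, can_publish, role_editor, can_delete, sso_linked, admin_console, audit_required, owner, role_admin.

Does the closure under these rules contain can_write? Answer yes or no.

Round 1: r3 [token_valid :- can_delete, role_admin.]; r11 [can_invite :- owner.]; r14 [export_allowed :- can_publish.]; r15 [mfa_enrolled :- admin_console, can_delete.]. New: token_valid, can_invite, export_allowed, mfa_enrolled.
Round 2: r4 [can_read :- token_valid, role_admin.]; r8 [role_viewer :- mfa_enrolled, role_admin.]; r9 [session_fresh :- token_valid.]; r13 [elevated :- mfa_enrolled, role_admin, can_invite.]. New: can_read, role_viewer, session_fresh, elevated.
Round 3: r7 [quota_ok :- elevated, ip_allowlisted.]; r10 [member_of_group :- can_read.]. New: quota_ok, member_of_group.
Round 4: r5 [device_trusted :- quota_ok, can_read.]. New: device_trusted.
Fixed point reached. can_write is concluded only by r2; r2 needs restricted_mode (never derived).

no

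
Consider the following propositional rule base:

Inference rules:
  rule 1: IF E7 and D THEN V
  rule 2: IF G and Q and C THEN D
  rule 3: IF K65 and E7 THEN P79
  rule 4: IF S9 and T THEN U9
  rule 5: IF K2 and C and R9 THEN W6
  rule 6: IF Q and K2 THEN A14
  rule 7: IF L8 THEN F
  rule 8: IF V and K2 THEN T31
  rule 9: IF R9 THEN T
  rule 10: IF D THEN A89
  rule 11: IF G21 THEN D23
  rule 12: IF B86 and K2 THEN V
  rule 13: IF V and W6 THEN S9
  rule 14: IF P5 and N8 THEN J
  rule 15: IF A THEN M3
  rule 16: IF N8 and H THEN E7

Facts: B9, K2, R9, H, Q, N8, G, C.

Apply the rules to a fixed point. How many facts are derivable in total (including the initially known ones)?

Round 1: rule 2 [IF G and Q and C THEN D]; rule 5 [IF K2 and C and R9 THEN W6]; rule 6 [IF Q and K2 THEN A14]; rule 9 [IF R9 THEN T]; rule 16 [IF N8 and H THEN E7]. New: D, W6, A14, T, E7.
Round 2: rule 1 [IF E7 and D THEN V]; rule 10 [IF D THEN A89]. New: V, A89.
Round 3: rule 8 [IF V and K2 THEN T31]; rule 13 [IF V and W6 THEN S9]. New: T31, S9.
Round 4: rule 4 [IF S9 and T THEN U9]. New: U9.
Closure: {A14, A89, B9, C, D, E7, G, H, K2, N8, Q, R9, S9, T, T31, U9, V, W6} — 18 facts.

18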